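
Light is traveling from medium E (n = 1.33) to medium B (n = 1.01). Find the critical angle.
θc = arcsin(n₂/n₁) = 49.41°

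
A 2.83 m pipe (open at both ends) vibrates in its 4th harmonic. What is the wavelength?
λₙ = 2L/n = 1.415 m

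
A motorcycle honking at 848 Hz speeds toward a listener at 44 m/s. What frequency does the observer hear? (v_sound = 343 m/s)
f_obs = f·v/(v − v_s) = 972.8 Hz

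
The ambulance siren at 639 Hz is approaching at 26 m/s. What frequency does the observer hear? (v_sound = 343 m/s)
f_obs = f·v/(v − v_s) = 691.4 Hz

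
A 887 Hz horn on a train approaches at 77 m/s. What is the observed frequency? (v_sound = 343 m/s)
f_obs = f·v/(v − v_s) = 1144 Hz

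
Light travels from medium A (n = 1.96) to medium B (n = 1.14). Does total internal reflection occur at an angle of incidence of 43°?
θc = arcsin(n₂/n₁) = 35.57°; 43° > θc, so yes — total internal reflection.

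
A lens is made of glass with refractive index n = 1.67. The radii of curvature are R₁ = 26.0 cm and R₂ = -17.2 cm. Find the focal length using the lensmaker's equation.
1/f = (n − 1)(1/R₁ − 1/R₂) → f = 15.45 cm (converging lens)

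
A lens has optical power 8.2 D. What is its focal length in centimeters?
f = 1/P = 12.2 cm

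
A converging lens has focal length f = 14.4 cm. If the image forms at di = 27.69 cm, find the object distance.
1/do = 1/f − 1/di → do = 30 cm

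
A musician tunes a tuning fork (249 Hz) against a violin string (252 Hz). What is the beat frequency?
3 Hz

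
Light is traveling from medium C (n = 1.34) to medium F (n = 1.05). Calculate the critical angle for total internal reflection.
θc = arcsin(n₂/n₁) = 51.59°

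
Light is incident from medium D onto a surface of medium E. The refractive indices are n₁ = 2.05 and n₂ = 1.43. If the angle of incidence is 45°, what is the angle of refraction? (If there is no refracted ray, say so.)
sin θ₂ = (n₁/n₂)·sin θ₁ = 1.014 > 1, so there is no refracted ray — the light undergoes total internal reflection.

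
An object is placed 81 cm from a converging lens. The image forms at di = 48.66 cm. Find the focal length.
1/f = 1/do + 1/di → f = 30.4 cm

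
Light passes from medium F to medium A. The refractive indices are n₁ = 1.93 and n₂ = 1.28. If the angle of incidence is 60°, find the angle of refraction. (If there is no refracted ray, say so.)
sin θ₂ = (n₁/n₂)·sin θ₁ = 1.306 > 1, so there is no refracted ray — the light undergoes total internal reflection.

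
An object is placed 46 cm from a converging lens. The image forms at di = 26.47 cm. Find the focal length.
1/f = 1/do + 1/di → f = 16.8 cm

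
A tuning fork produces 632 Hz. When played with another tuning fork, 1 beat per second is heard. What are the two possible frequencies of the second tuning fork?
f₂ = 632 ± 1 Hz → 633 Hz or 631 Hz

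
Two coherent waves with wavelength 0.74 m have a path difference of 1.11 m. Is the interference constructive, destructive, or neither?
destructive — path difference = 1.5λ, an odd multiple of λ/2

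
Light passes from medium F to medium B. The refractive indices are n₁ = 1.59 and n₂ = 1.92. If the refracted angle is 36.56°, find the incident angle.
sin θ₁ = (n₂/n₁)·sin θ₂ → θ₁ = 46°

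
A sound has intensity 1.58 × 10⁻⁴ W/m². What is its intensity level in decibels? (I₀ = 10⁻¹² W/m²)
β = 10·log₁₀(I/I₀) = 81.99 dB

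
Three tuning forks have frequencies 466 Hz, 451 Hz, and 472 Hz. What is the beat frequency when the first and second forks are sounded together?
15 Hz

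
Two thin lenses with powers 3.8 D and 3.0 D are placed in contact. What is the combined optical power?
P_total = P₁ + P₂ = 6.8 D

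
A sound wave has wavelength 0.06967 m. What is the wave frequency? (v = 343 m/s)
f = v/λ = 4923 Hz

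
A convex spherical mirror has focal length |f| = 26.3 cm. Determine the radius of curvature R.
R = 2|f| = 52.6 cm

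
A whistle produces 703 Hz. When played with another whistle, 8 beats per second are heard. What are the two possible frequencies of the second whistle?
f₂ = 703 ± 8 Hz → 711 Hz or 695 Hz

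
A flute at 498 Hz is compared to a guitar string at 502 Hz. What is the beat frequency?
4 Hz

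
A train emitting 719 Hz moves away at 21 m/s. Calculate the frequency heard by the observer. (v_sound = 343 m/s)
f_obs = f·v/(v + v_s) = 677.5 Hz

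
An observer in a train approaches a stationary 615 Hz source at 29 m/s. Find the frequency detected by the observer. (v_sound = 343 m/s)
f_obs = f·(v + v_o)/v = 667 Hz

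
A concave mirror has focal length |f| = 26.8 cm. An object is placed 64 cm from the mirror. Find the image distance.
f = +26.8 cm (concave); 1/di = 1/f − 1/do → di = 46.11 cm (real image, in front of mirror)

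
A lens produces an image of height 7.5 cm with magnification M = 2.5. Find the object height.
ho = |hi|/|M| = 3 cm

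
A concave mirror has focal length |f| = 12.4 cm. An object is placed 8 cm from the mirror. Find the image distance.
f = +12.4 cm (concave); 1/di = 1/f − 1/do → di = -22.55 cm (virtual image, behind mirror)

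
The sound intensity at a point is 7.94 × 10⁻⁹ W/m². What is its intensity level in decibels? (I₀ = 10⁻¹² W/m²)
β = 10·log₁₀(I/I₀) = 39 dB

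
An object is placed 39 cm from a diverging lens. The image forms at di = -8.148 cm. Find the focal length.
1/f = 1/do + 1/di → f = -10.3 cm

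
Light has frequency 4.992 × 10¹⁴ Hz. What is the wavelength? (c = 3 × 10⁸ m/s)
λ = c/f = 601 nm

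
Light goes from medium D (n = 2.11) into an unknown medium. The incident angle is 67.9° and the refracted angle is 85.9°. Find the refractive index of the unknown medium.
n₂ = n₁·sin θ₁ / sin θ₂ = 1.96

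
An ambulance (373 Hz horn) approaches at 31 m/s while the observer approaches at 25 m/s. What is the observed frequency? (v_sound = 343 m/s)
f_obs = f·(v + v_o)/(v − v_s) = 439.9 Hz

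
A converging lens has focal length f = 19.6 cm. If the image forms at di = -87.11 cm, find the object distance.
1/do = 1/f − 1/di → do = 16 cm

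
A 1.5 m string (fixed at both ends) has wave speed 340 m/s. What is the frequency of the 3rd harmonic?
fₙ = nv/(2L) = 340 Hz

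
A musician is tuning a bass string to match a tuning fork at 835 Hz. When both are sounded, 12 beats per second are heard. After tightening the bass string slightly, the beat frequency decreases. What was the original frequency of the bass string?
823 Hz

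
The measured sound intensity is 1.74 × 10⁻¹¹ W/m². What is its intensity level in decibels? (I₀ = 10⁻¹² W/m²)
β = 10·log₁₀(I/I₀) = 12.41 dB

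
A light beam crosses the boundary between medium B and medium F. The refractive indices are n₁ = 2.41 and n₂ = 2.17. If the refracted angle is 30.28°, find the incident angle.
sin θ₁ = (n₂/n₁)·sin θ₂ → θ₁ = 27°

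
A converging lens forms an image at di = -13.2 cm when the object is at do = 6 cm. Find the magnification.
M = −di/do = 2.2 (upright image)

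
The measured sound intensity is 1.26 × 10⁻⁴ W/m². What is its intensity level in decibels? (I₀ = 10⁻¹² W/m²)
β = 10·log₁₀(I/I₀) = 81 dB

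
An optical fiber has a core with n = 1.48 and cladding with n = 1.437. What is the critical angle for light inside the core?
θc = arcsin(n_cladding/n_core) = 76.15°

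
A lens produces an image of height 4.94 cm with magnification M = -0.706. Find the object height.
ho = |hi|/|M| = 6.997 cm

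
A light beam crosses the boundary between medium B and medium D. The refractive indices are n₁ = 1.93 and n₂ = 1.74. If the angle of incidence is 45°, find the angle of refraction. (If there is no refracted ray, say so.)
sin θ₂ = (n₁/n₂)·sin θ₁ = 0.7843 → θ₂ = 51.66°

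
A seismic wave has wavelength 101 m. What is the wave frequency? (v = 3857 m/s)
f = v/λ = 38.19 Hz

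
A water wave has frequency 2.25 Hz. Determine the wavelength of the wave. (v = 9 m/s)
λ = v/f = 4 m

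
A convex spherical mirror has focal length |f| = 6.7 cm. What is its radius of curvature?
R = 2|f| = 13.4 cm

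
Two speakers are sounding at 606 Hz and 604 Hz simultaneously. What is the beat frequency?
2 Hz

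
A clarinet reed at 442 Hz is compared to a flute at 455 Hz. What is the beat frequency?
13 Hz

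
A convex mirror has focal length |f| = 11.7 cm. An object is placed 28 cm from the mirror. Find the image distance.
f = −11.7 cm (convex); 1/di = 1/f − 1/do → di = -8.252 cm (virtual image, behind mirror)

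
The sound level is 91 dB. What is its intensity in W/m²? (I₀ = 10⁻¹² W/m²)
I = I₀·10^(β/10) = 1.26 × 10⁻³ W/m²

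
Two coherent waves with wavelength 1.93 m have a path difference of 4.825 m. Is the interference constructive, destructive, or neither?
destructive — path difference = 2.5λ, an odd multiple of λ/2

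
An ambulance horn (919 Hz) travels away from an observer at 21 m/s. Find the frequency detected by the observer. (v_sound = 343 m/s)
f_obs = f·v/(v + v_s) = 866 Hz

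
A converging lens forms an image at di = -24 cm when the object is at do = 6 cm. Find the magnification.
M = −di/do = 4 (upright image)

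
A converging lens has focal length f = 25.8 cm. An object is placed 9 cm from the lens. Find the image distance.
1/di = 1/f − 1/do → di = -13.82 cm (virtual image)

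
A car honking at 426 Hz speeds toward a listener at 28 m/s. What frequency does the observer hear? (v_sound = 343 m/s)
f_obs = f·v/(v − v_s) = 463.9 Hz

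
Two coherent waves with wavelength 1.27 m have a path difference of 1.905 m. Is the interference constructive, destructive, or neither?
destructive — path difference = 1.5λ, an odd multiple of λ/2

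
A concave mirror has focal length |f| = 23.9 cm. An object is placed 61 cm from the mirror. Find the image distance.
f = +23.9 cm (concave); 1/di = 1/f − 1/do → di = 39.3 cm (real image, in front of mirror)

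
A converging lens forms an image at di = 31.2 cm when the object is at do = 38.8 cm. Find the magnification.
M = −di/do = -0.8041 (inverted image)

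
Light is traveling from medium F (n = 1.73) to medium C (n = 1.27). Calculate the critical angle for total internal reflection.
θc = arcsin(n₂/n₁) = 47.23°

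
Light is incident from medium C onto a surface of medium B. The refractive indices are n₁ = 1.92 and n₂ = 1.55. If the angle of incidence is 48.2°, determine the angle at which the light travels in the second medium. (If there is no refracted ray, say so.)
sin θ₂ = (n₁/n₂)·sin θ₁ = 0.9234 → θ₂ = 67.43°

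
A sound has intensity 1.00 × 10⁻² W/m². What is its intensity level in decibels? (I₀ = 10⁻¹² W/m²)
β = 10·log₁₀(I/I₀) = 100 dB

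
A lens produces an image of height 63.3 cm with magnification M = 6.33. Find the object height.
ho = |hi|/|M| = 10 cm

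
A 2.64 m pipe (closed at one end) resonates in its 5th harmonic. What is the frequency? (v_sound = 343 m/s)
fₙ = nv/(4L) = 162.4 Hz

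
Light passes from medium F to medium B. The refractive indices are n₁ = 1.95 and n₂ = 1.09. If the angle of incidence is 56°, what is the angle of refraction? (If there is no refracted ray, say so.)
sin θ₂ = (n₁/n₂)·sin θ₁ = 1.483 > 1, so there is no refracted ray — the light undergoes total internal reflection.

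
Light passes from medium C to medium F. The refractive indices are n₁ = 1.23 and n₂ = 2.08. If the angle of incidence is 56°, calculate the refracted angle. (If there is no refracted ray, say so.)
sin θ₂ = (n₁/n₂)·sin θ₁ = 0.4902 → θ₂ = 29.36°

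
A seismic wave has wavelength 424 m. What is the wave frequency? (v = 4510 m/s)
f = v/λ = 10.64 Hz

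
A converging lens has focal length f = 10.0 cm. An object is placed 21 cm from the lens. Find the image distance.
1/di = 1/f − 1/do → di = 19.09 cm (real image)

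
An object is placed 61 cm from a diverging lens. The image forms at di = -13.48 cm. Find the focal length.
1/f = 1/do + 1/di → f = -17.3 cm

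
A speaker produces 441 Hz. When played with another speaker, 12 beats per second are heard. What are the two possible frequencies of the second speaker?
f₂ = 441 ± 12 Hz → 453 Hz or 429 Hz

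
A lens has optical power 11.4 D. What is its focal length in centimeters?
f = 1/P = 8.772 cm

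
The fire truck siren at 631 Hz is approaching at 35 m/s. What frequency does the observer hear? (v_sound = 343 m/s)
f_obs = f·v/(v − v_s) = 702.7 Hz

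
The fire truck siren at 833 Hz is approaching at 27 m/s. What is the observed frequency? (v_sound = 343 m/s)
f_obs = f·v/(v − v_s) = 904.2 Hz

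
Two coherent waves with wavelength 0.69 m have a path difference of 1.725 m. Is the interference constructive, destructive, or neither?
destructive — path difference = 2.5λ, an odd multiple of λ/2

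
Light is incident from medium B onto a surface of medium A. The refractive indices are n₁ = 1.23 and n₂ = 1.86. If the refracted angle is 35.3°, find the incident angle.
sin θ₁ = (n₂/n₁)·sin θ₂ → θ₁ = 60.91°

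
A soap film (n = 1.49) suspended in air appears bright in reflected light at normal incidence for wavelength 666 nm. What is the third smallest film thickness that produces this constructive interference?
2nt = (m − ½)λ with m = 3 → t = (m − ½)λ/(2n) = 558.7 nm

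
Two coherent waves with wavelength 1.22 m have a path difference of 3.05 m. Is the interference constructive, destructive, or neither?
destructive — path difference = 2.5λ, an odd multiple of λ/2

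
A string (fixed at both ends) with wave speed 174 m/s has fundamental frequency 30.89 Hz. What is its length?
L = v/(2f₁) = 2.816 m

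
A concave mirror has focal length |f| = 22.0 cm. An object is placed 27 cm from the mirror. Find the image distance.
f = +22.0 cm (concave); 1/di = 1/f − 1/do → di = 118.8 cm (real image, in front of mirror)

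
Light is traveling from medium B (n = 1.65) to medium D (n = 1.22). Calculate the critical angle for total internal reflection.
θc = arcsin(n₂/n₁) = 47.68°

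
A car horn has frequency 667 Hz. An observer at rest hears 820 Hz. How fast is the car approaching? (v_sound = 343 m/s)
v_s = v·(1 − f/f_obs) = 64 m/s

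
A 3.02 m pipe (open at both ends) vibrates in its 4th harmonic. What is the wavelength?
λₙ = 2L/n = 1.51 m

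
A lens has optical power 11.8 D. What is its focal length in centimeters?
f = 1/P = 8.475 cm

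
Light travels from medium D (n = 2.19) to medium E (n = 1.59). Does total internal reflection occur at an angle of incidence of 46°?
θc = arcsin(n₂/n₁) = 46.55°; 46° < θc, so no — the ray refracts.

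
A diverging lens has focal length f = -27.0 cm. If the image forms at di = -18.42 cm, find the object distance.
1/do = 1/f − 1/di → do = 57.97 cm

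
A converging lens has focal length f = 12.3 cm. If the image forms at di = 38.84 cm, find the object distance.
1/do = 1/f − 1/di → do = 18 cm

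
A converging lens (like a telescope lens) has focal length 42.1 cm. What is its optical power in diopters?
P = 1/f = 2.375 D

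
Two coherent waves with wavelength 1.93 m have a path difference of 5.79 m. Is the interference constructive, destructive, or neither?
constructive — path difference = 3λ, a whole number of wavelengths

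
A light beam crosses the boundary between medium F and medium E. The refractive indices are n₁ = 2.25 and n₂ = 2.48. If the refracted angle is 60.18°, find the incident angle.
sin θ₁ = (n₂/n₁)·sin θ₂ → θ₁ = 72.99°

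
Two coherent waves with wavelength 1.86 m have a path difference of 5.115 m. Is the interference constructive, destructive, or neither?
neither (partial) — path difference = 2.75λ, neither a whole number of wavelengths nor an odd multiple of λ/2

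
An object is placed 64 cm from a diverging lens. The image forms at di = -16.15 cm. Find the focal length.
1/f = 1/do + 1/di → f = -21.6 cm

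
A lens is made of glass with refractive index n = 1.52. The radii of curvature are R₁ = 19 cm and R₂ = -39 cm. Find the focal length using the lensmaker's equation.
1/f = (n − 1)(1/R₁ − 1/R₂) → f = 24.57 cm (converging lens)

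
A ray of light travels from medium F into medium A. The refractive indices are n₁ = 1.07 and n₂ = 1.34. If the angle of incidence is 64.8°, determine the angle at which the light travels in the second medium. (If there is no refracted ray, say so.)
sin θ₂ = (n₁/n₂)·sin θ₁ = 0.7225 → θ₂ = 46.26°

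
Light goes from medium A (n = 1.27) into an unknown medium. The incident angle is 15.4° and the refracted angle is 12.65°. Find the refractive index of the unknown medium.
n₂ = n₁·sin θ₁ / sin θ₂ = 1.54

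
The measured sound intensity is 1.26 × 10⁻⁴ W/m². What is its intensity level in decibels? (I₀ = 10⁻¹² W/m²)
β = 10·log₁₀(I/I₀) = 81 dB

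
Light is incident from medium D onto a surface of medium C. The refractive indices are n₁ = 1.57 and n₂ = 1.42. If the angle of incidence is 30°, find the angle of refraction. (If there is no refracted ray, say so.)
sin θ₂ = (n₁/n₂)·sin θ₁ = 0.5528 → θ₂ = 33.56°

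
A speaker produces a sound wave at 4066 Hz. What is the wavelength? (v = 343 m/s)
λ = v/f = 0.08436 m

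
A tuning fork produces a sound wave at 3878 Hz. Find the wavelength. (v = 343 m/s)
λ = v/f = 0.08845 m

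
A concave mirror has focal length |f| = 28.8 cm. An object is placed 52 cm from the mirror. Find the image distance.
f = +28.8 cm (concave); 1/di = 1/f − 1/do → di = 64.55 cm (real image, in front of mirror)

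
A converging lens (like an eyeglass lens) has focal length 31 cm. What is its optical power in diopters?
P = 1/f = 3.226 D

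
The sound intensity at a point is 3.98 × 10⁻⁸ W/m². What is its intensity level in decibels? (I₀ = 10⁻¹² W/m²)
β = 10·log₁₀(I/I₀) = 46 dB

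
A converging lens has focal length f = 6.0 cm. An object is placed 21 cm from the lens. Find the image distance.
1/di = 1/f − 1/do → di = 8.4 cm (real image)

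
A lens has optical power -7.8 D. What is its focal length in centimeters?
f = 1/P = -12.82 cm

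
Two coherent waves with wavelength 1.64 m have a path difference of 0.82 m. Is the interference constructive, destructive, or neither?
destructive — path difference = 0.5λ, an odd multiple of λ/2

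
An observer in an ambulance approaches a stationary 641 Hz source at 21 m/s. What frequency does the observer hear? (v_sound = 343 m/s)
f_obs = f·(v + v_o)/v = 680.2 Hz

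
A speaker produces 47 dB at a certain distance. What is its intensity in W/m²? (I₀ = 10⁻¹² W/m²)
I = I₀·10^(β/10) = 5.01 × 10⁻⁸ W/m²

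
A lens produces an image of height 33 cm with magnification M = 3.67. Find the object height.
ho = |hi|/|M| = 8.992 cm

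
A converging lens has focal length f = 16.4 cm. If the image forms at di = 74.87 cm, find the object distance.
1/do = 1/f − 1/di → do = 21 cm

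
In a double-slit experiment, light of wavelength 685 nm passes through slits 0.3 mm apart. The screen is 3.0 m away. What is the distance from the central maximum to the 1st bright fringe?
y = mλL/d = 6.85 mm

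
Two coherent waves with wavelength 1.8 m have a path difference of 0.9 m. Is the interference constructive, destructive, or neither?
destructive — path difference = 0.5λ, an odd multiple of λ/2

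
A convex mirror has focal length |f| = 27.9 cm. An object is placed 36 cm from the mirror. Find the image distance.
f = −27.9 cm (convex); 1/di = 1/f − 1/do → di = -15.72 cm (virtual image, behind mirror)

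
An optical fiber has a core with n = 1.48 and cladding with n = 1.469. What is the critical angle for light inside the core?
θc = arcsin(n_cladding/n_core) = 83.01°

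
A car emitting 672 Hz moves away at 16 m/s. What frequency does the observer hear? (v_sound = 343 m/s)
f_obs = f·v/(v + v_s) = 642.1 Hz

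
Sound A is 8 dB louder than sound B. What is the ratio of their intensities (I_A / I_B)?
I_A/I_B = 10^(Δβ/10) = 6.31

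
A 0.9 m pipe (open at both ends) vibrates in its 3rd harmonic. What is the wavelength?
λₙ = 2L/n = 0.6 m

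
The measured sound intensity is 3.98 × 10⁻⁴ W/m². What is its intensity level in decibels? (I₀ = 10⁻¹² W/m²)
β = 10·log₁₀(I/I₀) = 86 dB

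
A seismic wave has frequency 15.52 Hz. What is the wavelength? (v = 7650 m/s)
λ = v/f = 492.9 m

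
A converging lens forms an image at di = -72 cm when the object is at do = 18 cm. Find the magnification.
M = −di/do = 4 (upright image)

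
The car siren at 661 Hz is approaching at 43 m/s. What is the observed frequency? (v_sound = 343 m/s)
f_obs = f·v/(v − v_s) = 755.7 Hz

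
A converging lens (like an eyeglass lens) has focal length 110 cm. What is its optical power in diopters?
P = 1/f = 0.9091 D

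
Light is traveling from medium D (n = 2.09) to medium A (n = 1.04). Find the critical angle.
θc = arcsin(n₂/n₁) = 29.84°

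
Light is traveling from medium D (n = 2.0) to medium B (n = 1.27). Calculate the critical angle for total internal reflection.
θc = arcsin(n₂/n₁) = 39.42°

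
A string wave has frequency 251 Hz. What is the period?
T = 1/f = 0.003984 s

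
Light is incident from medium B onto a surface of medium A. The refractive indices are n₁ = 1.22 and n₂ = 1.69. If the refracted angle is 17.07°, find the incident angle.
sin θ₁ = (n₂/n₁)·sin θ₂ → θ₁ = 23.99°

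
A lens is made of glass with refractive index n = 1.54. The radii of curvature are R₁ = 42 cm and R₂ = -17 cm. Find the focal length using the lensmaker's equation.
1/f = (n − 1)(1/R₁ − 1/R₂) → f = 22.41 cm (converging lens)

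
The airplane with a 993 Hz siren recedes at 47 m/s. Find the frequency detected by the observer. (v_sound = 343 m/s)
f_obs = f·v/(v + v_s) = 873.3 Hz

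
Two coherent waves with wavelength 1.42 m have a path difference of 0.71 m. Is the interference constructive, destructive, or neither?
destructive — path difference = 0.5λ, an odd multiple of λ/2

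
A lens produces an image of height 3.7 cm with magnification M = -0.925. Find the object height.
ho = |hi|/|M| = 4 cm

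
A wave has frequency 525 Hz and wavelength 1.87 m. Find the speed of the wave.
v = fλ = 981.8 m/s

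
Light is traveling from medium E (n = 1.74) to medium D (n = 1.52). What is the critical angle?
θc = arcsin(n₂/n₁) = 60.88°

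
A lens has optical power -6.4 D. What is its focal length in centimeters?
f = 1/P = -15.62 cm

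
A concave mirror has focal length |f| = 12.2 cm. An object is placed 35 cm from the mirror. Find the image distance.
f = +12.2 cm (concave); 1/di = 1/f − 1/do → di = 18.73 cm (real image, in front of mirror)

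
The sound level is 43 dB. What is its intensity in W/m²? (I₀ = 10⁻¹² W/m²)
I = I₀·10^(β/10) = 2.00 × 10⁻⁸ W/m²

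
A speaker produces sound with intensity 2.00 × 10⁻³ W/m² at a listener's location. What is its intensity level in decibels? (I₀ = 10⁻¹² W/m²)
β = 10·log₁₀(I/I₀) = 93.01 dB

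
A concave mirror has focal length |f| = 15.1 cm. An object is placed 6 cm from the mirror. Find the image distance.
f = +15.1 cm (concave); 1/di = 1/f − 1/do → di = -9.956 cm (virtual image, behind mirror)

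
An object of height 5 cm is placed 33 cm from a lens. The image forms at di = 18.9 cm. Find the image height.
hi = (-di/do) × ho = -2.864 cm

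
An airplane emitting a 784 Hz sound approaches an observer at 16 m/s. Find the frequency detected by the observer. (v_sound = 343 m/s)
f_obs = f·v/(v − v_s) = 822.4 Hz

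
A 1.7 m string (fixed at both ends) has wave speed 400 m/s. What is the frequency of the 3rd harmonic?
fₙ = nv/(2L) = 352.9 Hz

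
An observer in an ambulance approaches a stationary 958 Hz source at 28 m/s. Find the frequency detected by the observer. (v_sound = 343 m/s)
f_obs = f·(v + v_o)/v = 1036 Hz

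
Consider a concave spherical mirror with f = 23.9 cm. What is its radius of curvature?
R = 2|f| = 47.8 cm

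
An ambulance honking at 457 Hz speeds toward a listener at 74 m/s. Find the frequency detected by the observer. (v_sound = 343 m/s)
f_obs = f·v/(v − v_s) = 582.7 Hz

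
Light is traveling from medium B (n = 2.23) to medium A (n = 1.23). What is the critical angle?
θc = arcsin(n₂/n₁) = 33.47°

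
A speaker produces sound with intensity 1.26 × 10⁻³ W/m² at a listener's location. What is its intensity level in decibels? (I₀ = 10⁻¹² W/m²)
β = 10·log₁₀(I/I₀) = 91 dB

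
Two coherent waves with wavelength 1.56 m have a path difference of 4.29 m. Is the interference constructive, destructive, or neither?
neither (partial) — path difference = 2.75λ, neither a whole number of wavelengths nor an odd multiple of λ/2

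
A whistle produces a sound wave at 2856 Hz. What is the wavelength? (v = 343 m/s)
λ = v/f = 0.1201 m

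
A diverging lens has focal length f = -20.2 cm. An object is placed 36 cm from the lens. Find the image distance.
1/di = 1/f − 1/do → di = -12.94 cm (virtual image)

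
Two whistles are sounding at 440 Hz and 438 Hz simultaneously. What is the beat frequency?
2 Hz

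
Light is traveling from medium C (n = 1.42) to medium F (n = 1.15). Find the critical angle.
θc = arcsin(n₂/n₁) = 54.08°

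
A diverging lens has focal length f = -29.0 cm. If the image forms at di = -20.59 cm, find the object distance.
1/do = 1/f − 1/di → do = 71 cm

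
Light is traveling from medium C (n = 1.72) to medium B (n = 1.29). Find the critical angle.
θc = arcsin(n₂/n₁) = 48.59°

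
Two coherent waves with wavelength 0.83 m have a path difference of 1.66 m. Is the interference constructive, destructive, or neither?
constructive — path difference = 2λ, a whole number of wavelengths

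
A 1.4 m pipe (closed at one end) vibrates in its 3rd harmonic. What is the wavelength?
λₙ = 4L/n = 1.867 m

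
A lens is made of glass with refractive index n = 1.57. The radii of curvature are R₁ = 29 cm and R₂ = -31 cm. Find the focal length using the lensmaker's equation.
1/f = (n − 1)(1/R₁ − 1/R₂) → f = 26.29 cm (converging lens)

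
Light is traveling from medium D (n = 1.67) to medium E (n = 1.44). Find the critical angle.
θc = arcsin(n₂/n₁) = 59.57°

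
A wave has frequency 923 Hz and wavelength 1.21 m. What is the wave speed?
v = fλ = 1117 m/s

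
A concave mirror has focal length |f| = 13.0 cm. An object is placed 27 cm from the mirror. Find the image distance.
f = +13.0 cm (concave); 1/di = 1/f − 1/do → di = 25.07 cm (real image, in front of mirror)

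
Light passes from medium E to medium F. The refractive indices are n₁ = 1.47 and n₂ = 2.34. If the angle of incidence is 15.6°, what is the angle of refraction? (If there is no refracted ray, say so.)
sin θ₂ = (n₁/n₂)·sin θ₁ = 0.1689 → θ₂ = 9.726°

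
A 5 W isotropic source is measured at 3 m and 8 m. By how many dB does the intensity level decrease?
Δβ = 20·log₁₀(r₂/r₁) = 8.519 dB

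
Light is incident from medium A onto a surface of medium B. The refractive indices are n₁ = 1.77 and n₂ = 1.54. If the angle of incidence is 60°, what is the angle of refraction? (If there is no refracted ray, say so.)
sin θ₂ = (n₁/n₂)·sin θ₁ = 0.9954 → θ₂ = 84.48°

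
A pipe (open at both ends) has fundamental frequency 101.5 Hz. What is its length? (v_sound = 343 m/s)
L = v/(2f₁) = 1.69 m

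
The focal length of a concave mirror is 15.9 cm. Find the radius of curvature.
R = 2|f| = 31.8 cm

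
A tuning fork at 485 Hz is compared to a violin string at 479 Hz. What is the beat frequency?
6 Hz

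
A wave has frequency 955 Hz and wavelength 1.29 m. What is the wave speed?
v = fλ = 1232 m/s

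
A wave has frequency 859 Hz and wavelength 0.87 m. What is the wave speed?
v = fλ = 747.3 m/s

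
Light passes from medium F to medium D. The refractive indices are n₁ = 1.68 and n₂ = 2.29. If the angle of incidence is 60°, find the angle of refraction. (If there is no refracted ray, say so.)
sin θ₂ = (n₁/n₂)·sin θ₁ = 0.6353 → θ₂ = 39.45°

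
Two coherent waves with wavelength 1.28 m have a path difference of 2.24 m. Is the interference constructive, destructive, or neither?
neither (partial) — path difference = 1.75λ, neither a whole number of wavelengths nor an odd multiple of λ/2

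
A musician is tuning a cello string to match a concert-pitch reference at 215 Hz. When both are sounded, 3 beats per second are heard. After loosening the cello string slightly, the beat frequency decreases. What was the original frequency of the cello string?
218 Hz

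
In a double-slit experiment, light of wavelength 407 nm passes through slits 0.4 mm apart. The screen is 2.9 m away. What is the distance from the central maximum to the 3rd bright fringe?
y = mλL/d = 8.852 mm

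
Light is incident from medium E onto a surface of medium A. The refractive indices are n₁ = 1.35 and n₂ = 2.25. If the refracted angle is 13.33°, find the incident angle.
sin θ₁ = (n₂/n₁)·sin θ₂ → θ₁ = 22.6°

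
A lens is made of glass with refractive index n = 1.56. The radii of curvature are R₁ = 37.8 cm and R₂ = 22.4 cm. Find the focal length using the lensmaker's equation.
1/f = (n − 1)(1/R₁ − 1/R₂) → f = -98.18 cm (diverging lens)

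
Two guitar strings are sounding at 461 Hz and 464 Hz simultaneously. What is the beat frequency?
3 Hz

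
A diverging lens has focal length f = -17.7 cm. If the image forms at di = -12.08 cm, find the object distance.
1/do = 1/f − 1/di → do = 38.05 cm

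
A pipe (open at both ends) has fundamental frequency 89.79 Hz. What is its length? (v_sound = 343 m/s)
L = v/(2f₁) = 1.91 m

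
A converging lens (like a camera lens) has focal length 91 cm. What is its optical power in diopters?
P = 1/f = 1.099 D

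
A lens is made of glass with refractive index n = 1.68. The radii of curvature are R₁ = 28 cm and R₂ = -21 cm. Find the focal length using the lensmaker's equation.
1/f = (n − 1)(1/R₁ − 1/R₂) → f = 17.65 cm (converging lens)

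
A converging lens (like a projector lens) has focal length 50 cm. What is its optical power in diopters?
P = 1/f = 2 D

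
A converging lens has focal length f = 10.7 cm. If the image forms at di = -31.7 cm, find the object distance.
1/do = 1/f − 1/di → do = 8 cm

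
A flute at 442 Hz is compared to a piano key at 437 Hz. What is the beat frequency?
5 Hz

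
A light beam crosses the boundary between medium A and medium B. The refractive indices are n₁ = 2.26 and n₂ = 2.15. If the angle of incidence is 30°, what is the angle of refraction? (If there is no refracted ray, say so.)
sin θ₂ = (n₁/n₂)·sin θ₁ = 0.5256 → θ₂ = 31.71°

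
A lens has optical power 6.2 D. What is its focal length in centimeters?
f = 1/P = 16.13 cm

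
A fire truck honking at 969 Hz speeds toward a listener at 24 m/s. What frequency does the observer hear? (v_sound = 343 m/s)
f_obs = f·v/(v − v_s) = 1042 Hz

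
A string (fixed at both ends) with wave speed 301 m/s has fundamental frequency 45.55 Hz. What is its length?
L = v/(2f₁) = 3.304 m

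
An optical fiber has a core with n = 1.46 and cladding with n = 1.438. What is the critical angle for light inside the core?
θc = arcsin(n_cladding/n_core) = 80.04°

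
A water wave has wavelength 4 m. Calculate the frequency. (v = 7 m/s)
f = v/λ = 1.75 Hz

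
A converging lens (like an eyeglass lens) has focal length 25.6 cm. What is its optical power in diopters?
P = 1/f = 3.906 D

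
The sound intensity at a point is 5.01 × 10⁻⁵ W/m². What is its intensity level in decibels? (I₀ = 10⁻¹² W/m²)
β = 10·log₁₀(I/I₀) = 77 dB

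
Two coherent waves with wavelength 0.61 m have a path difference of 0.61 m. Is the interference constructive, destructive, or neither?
constructive — path difference = 1λ, a whole number of wavelengths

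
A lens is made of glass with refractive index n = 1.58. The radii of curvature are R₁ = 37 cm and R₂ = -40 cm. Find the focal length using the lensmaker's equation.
1/f = (n − 1)(1/R₁ − 1/R₂) → f = 33.14 cm (converging lens)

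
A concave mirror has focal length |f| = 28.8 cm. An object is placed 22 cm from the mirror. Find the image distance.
f = +28.8 cm (concave); 1/di = 1/f − 1/do → di = -93.18 cm (virtual image, behind mirror)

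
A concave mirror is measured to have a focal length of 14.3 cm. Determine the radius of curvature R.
R = 2|f| = 28.6 cm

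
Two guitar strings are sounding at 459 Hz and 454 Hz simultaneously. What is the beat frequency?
5 Hz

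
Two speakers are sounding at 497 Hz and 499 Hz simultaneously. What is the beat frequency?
2 Hz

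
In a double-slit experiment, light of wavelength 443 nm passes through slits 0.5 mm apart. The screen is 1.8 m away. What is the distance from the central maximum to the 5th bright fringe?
y = mλL/d = 7.974 mm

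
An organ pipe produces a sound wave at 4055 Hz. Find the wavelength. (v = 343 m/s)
λ = v/f = 0.08459 m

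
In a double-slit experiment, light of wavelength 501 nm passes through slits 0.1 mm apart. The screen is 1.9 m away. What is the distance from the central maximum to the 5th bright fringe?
y = mλL/d = 47.59 mm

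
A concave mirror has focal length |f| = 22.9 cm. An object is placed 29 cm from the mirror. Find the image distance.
f = +22.9 cm (concave); 1/di = 1/f − 1/do → di = 108.9 cm (real image, in front of mirror)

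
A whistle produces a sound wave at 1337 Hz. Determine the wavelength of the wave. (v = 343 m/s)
λ = v/f = 0.2565 m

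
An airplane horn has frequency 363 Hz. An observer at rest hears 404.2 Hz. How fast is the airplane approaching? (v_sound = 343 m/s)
v_s = v·(1 − f/f_obs) = 34.96 m/s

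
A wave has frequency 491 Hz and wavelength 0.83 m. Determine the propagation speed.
v = fλ = 407.5 m/s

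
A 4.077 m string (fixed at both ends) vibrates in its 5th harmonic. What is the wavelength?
λₙ = 2L/n = 1.631 m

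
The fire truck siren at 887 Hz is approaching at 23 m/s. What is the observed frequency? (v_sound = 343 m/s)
f_obs = f·v/(v − v_s) = 950.8 Hz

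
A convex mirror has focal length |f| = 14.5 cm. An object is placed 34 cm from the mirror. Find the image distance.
f = −14.5 cm (convex); 1/di = 1/f − 1/do → di = -10.16 cm (virtual image, behind mirror)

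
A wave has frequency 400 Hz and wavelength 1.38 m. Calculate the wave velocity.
v = fλ = 552 m/s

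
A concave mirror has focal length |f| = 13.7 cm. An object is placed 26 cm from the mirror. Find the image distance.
f = +13.7 cm (concave); 1/di = 1/f − 1/do → di = 28.96 cm (real image, in front of mirror)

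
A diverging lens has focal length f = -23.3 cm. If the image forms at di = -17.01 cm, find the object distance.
1/do = 1/f − 1/di → do = 63.01 cm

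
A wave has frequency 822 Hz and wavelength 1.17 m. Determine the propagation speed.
v = fλ = 961.7 m/s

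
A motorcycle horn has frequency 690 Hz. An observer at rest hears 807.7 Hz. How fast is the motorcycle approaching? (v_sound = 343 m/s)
v_s = v·(1 − f/f_obs) = 49.98 m/s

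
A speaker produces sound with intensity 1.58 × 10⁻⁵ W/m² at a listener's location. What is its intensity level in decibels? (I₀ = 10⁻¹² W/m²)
β = 10·log₁₀(I/I₀) = 71.99 dB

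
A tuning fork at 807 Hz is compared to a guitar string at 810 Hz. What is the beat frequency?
3 Hz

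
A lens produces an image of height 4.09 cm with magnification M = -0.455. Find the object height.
ho = |hi|/|M| = 8.989 cm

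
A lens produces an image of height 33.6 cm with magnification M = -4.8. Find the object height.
ho = |hi|/|M| = 7 cm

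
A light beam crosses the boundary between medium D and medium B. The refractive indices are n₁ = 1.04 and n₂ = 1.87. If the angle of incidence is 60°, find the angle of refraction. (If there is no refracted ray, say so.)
sin θ₂ = (n₁/n₂)·sin θ₁ = 0.4816 → θ₂ = 28.79°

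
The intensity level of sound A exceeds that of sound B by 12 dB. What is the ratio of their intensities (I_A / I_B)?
I_A/I_B = 10^(Δβ/10) = 15.85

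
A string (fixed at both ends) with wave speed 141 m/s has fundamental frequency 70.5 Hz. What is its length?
L = v/(2f₁) = 1 m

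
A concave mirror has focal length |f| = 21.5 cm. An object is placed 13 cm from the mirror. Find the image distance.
f = +21.5 cm (concave); 1/di = 1/f − 1/do → di = -32.88 cm (virtual image, behind mirror)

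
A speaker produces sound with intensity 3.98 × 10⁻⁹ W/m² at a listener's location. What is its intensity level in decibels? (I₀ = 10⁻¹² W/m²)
β = 10·log₁₀(I/I₀) = 36 dB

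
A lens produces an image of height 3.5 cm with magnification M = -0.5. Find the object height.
ho = |hi|/|M| = 7 cm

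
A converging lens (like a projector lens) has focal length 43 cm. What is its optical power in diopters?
P = 1/f = 2.326 D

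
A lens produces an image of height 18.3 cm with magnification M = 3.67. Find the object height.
ho = |hi|/|M| = 4.986 cm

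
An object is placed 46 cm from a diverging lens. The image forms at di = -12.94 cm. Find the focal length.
1/f = 1/do + 1/di → f = -18 cm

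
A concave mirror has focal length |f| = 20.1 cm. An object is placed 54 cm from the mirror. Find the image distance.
f = +20.1 cm (concave); 1/di = 1/f − 1/do → di = 32.02 cm (real image, in front of mirror)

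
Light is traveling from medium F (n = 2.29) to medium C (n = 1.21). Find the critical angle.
θc = arcsin(n₂/n₁) = 31.9°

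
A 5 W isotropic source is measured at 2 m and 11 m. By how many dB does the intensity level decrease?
Δβ = 20·log₁₀(r₂/r₁) = 14.81 dB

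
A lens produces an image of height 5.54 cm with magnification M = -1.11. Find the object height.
ho = |hi|/|M| = 4.991 cm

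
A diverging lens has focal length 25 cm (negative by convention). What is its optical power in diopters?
P = 1/f = -4 D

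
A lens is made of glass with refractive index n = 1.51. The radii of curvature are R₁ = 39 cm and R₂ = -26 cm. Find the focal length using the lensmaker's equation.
1/f = (n − 1)(1/R₁ − 1/R₂) → f = 30.59 cm (converging lens)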